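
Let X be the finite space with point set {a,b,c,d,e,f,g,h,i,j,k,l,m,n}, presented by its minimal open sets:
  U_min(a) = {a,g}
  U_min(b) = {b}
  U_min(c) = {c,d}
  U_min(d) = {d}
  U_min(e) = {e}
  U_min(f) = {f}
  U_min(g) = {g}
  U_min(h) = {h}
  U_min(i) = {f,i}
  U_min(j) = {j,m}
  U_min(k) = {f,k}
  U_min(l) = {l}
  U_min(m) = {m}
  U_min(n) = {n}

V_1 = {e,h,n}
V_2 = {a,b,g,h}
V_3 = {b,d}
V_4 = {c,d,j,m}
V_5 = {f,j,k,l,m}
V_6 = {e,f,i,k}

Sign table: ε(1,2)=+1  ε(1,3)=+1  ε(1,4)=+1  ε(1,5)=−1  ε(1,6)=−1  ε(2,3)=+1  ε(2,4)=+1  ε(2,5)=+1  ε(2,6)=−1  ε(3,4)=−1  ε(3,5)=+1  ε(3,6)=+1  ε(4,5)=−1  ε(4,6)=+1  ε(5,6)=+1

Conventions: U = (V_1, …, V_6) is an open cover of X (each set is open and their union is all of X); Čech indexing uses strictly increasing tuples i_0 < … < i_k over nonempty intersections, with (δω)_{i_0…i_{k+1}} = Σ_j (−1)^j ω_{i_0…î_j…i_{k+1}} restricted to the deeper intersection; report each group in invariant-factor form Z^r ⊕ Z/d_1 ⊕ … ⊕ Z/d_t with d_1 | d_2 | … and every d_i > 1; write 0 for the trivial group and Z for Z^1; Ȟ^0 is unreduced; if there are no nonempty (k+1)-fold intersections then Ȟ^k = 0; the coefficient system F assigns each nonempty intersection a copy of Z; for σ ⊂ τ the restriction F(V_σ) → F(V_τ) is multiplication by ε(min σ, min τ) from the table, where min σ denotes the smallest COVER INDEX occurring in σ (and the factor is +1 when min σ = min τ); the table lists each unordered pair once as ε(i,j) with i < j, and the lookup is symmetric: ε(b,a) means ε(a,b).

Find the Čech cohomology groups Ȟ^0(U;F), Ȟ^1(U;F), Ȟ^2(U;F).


Ȟ^0 = 0; Ȟ^1 = Z/2; Ȟ^2 = 0

cover nerve:
  V12={h} V16={e} V23={b} V34={d} V45={j,m} V56={f,k}
C dims 6,6; δ0: rk 6, SNF 1^5·2
Ȟ^0: (6−6)−0=0 ⇒ 0
Ȟ^1: (6−0)−6=0 plus torsion [2] ⇒ Z/2
Ȟ^2: (0−0)−0=0 ⇒ 0


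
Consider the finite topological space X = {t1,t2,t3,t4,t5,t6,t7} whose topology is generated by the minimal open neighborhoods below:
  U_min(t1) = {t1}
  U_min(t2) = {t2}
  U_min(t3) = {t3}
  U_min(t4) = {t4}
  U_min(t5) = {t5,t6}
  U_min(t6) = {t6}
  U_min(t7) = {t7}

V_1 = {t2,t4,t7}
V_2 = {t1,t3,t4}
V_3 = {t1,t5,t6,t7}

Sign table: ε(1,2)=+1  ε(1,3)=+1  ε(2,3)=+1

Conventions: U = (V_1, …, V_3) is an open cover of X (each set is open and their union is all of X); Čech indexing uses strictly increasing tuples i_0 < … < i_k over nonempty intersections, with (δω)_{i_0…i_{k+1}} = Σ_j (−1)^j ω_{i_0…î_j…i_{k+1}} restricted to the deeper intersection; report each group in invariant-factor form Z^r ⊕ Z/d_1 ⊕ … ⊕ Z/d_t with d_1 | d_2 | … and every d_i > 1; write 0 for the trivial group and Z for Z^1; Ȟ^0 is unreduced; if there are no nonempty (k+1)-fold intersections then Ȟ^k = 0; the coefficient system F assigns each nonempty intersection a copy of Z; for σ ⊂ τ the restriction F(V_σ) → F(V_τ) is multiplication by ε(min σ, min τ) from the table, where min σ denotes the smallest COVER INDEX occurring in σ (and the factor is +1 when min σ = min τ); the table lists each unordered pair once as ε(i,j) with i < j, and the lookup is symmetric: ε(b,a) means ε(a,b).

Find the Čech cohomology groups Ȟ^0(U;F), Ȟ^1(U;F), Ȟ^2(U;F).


Ȟ^0 ≅ Z,  Ȟ^1 ≅ Z,  Ȟ^2 ≅ 0

nonempty intersections:
  V12={t4} V13={t7} V23={t1}
C dims 3,3; δ0: rk 2, SNF 1^2
Ȟ^0: (3−2)−0=1 ⇒ Z
Ȟ^1: (3−0)−2=1 ⇒ Z
Ȟ^2: (0−0)−0=0 ⇒ 0


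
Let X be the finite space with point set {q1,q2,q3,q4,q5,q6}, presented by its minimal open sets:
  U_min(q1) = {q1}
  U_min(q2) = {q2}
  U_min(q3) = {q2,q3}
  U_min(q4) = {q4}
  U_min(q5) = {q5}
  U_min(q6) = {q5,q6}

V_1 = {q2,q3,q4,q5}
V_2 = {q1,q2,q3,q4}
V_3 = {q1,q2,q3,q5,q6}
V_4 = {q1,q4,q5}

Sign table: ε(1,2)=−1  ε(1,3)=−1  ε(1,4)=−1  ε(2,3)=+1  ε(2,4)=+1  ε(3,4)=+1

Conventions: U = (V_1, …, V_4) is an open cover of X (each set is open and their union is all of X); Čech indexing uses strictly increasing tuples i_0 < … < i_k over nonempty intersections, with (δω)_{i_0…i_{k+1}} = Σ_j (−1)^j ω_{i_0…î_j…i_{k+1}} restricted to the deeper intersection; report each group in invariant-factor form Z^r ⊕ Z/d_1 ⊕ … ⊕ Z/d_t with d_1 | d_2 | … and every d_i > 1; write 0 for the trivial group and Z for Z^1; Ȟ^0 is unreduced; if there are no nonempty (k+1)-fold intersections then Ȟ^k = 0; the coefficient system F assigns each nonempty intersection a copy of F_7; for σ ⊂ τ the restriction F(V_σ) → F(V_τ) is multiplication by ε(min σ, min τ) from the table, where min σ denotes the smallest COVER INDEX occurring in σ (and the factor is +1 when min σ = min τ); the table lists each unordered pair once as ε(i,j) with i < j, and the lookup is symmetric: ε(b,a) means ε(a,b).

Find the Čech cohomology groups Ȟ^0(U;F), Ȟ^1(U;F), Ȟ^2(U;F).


Ȟ^0(U;F) ≅ Z/7,  Ȟ^1(U;F) ≅ 0,  Ȟ^2(U;F) ≅ Z/7

nerve simplices:
  V12={q2,q3,q4} V13={q2,q3,q5} V14={q4,q5} V23={q1,q2,q3} V24={q1,q4} V34={q1,q5}
  V123={q2,q3} V124={q4} V134={q5} V234={q1}
C dims 4,6,4; δ0: rk_F7 3; δ1: rk_F7 3
degree 0: 4−3−0 = 1 → Ȟ^0 ≅ Z/7
degree 1: 6−3−3 = 0 → Ȟ^1 ≅ 0
degree 2: 4−0−3 = 1 → Ȟ^2 ≅ Z/7


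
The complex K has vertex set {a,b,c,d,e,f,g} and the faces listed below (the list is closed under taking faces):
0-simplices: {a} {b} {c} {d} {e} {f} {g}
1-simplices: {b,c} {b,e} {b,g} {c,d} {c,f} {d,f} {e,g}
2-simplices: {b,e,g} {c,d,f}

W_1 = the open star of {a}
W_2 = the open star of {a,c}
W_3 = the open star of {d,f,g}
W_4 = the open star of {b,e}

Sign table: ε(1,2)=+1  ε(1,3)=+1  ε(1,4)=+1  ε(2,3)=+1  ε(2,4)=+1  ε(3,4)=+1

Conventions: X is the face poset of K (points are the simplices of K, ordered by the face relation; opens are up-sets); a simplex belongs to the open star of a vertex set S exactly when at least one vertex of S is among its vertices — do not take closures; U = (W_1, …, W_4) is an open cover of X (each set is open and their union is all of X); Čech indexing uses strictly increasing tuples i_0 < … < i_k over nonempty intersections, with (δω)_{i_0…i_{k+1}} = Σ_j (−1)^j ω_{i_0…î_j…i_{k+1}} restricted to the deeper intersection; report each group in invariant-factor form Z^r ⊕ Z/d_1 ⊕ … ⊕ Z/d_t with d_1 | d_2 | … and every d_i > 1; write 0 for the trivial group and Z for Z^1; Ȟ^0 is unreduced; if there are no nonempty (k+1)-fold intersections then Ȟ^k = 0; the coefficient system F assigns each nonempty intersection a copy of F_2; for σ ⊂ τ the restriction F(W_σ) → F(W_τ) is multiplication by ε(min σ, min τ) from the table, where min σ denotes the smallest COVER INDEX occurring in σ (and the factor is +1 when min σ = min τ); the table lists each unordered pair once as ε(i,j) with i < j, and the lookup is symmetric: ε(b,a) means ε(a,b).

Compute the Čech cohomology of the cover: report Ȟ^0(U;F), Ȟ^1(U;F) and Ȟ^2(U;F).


cover nerve:
  W1={{a}} W2={{a},{c},{b,c},{c,d},{c,f},{c,d,f}} W3={{d},{f},{g},{b,g},{c,d},{c,f},{d,f},{e,g},{b,e,g},{c,d,f}} W4={{b},{e},{b,c},{b,e},{b,g},{e,g},{b,e,g}}
  W12={{a}} W23={{c,d},{c,f},{c,d,f}} W24={{b,c}} W34={{b,g},{e,g},{b,e,g}}
C dims 4,4; δ0: rk_F2 3
Ȟ^0: (4−3)−0=1 ⇒ Z/2
Ȟ^1: (4−0)−3=1 ⇒ Z/2
Ȟ^2: (0−0)−0=0 ⇒ 0

Ȟ^0 = Z/2,  Ȟ^1 = Z/2,  Ȟ^2 = 0


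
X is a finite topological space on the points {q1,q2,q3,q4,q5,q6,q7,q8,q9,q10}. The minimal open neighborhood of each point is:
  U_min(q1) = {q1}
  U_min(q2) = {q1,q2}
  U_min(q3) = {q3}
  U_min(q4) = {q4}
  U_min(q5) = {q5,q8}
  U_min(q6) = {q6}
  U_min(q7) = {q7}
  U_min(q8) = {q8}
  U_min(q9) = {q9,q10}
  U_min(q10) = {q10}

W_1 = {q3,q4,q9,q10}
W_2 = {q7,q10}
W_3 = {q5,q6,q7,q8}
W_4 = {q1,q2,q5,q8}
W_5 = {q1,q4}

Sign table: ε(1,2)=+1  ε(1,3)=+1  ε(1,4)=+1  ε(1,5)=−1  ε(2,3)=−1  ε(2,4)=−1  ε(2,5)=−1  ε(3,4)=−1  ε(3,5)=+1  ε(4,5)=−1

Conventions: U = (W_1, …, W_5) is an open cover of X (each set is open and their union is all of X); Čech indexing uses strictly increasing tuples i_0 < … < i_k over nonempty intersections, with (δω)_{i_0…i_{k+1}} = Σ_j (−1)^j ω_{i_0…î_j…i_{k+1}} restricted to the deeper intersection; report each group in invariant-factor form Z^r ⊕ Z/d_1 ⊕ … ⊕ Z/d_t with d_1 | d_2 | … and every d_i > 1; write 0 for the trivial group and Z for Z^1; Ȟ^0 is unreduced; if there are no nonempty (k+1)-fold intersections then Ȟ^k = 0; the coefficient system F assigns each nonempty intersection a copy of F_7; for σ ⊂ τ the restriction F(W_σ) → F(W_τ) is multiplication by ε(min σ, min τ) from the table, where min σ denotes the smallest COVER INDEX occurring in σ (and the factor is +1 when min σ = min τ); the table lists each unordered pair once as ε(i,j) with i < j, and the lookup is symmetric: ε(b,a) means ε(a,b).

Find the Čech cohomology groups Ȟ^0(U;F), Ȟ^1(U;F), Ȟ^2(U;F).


nerve simplices:
  W12={q10} W15={q4} W23={q7} W34={q5,q8} W45={q1}
C dims 5,5; δ0: rk_F7 4
degree 0: 5−4−0 = 1 → Ȟ^0 ≅ Z/7
degree 1: 5−0−4 = 1 → Ȟ^1 ≅ Z/7
degree 2: 0−0−0 = 0 → Ȟ^2 ≅ 0

Ȟ^0 = Z/7; Ȟ^1 = Z/7; Ȟ^2 = 0


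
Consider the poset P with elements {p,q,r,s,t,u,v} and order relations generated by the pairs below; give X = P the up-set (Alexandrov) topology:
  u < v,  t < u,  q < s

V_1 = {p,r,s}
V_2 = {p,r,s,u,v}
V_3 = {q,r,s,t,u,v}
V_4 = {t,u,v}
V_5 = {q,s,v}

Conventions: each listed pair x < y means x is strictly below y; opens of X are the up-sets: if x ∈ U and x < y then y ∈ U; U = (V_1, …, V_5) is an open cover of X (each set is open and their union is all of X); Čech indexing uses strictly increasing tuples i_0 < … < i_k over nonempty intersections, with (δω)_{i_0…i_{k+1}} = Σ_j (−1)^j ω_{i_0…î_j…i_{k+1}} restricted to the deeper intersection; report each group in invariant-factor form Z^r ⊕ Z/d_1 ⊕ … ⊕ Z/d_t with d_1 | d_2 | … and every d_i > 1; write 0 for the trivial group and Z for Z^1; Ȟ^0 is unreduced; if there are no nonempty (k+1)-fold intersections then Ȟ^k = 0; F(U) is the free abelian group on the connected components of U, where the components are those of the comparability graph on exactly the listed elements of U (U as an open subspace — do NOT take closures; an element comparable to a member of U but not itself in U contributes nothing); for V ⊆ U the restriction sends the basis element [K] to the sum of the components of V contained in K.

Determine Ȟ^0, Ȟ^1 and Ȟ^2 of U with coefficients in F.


nonempty intersections:
  V12={p,r,s} V13={r,s} V15={s} V23={r,s,u,v} V24={u,v} V25={s,v} V34={t,u,v} V35={q,s,v} V45={v}
  V123={r,s} V125={s} V135={s} V234={u,v} V235={s,v} V245={v} V345={v}
  V1235={s} V2345={v}
components per intersection:
  V1: {p} {r} {s}
  V2: {p} {r} {s} {u,v}
  V3: {q,s} {r} {t,u,v}
  V4: {t,u,v}
  V5: {q,s} {v}
  V12: {p} {r} {s}
  V13: {r} {s}
  V15: {s}
  V23: {r} {s} {u,v}
  V24: {u,v}
  V25: {s} {v}
  V34: {t,u,v}
  V35: {q,s} {v}
  V45: {v}
  V123: {r} {s}
  V125: {s}
  V135: {s}
  V234: {u,v}
  V235: {s} {v}
  V245: {v}
  V345: {v}
  V1235: {s}
  V2345: {v}
C dims 13,16,9,2; δ0: rk 9, SNF 1^9; δ1: rk 7, SNF 1^7; δ2: rk 2, SNF 1^2
Ȟ^0: (13−9)−0=4 ⇒ Z^4
Ȟ^1: (16−7)−9=0 ⇒ 0
Ȟ^2: (9−2)−7=0 ⇒ 0

Ȟ^0(U;F) ≅ Z^4; Ȟ^1(U;F) ≅ 0; Ȟ^2(U;F) ≅ 0


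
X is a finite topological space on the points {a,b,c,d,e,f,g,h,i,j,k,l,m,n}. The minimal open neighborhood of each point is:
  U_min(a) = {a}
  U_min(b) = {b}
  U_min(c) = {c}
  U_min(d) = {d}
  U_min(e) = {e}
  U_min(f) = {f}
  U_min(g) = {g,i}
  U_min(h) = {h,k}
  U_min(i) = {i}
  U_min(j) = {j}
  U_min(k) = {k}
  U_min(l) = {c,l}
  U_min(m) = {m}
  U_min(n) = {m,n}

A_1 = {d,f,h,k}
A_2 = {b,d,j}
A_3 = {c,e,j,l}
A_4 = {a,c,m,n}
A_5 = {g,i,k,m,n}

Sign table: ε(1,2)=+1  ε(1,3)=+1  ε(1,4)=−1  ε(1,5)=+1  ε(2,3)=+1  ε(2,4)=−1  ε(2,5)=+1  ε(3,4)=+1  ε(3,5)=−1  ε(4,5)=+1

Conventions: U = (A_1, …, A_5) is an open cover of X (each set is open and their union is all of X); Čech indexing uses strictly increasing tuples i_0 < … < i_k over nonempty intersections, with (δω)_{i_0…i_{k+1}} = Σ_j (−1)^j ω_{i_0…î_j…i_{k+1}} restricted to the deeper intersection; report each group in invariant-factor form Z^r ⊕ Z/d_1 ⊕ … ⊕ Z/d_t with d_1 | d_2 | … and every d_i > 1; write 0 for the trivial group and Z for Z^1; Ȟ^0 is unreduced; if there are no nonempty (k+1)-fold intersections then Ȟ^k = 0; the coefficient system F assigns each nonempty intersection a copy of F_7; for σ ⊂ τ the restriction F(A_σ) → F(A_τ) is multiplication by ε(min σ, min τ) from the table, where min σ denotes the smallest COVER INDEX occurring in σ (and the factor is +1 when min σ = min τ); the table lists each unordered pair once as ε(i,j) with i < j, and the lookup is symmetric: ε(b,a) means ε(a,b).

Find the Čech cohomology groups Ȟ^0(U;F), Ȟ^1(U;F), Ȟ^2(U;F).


intersection data:
  A12={d} A15={k} A23={j} A34={c} A45={m,n}
C dims 5,5; δ0: rk_F7 4
Ȟ^0 = (5 − 4) − 0 = 1, so Ȟ^0 ≅ Z/7
Ȟ^1 = (5 − 0) − 4 = 1, so Ȟ^1 ≅ Z/7
Ȟ^2 = (0 − 0) − 0 = 0, so Ȟ^2 ≅ 0

Ȟ^0 = Z/7; Ȟ^1 = Z/7; Ȟ^2 = 0


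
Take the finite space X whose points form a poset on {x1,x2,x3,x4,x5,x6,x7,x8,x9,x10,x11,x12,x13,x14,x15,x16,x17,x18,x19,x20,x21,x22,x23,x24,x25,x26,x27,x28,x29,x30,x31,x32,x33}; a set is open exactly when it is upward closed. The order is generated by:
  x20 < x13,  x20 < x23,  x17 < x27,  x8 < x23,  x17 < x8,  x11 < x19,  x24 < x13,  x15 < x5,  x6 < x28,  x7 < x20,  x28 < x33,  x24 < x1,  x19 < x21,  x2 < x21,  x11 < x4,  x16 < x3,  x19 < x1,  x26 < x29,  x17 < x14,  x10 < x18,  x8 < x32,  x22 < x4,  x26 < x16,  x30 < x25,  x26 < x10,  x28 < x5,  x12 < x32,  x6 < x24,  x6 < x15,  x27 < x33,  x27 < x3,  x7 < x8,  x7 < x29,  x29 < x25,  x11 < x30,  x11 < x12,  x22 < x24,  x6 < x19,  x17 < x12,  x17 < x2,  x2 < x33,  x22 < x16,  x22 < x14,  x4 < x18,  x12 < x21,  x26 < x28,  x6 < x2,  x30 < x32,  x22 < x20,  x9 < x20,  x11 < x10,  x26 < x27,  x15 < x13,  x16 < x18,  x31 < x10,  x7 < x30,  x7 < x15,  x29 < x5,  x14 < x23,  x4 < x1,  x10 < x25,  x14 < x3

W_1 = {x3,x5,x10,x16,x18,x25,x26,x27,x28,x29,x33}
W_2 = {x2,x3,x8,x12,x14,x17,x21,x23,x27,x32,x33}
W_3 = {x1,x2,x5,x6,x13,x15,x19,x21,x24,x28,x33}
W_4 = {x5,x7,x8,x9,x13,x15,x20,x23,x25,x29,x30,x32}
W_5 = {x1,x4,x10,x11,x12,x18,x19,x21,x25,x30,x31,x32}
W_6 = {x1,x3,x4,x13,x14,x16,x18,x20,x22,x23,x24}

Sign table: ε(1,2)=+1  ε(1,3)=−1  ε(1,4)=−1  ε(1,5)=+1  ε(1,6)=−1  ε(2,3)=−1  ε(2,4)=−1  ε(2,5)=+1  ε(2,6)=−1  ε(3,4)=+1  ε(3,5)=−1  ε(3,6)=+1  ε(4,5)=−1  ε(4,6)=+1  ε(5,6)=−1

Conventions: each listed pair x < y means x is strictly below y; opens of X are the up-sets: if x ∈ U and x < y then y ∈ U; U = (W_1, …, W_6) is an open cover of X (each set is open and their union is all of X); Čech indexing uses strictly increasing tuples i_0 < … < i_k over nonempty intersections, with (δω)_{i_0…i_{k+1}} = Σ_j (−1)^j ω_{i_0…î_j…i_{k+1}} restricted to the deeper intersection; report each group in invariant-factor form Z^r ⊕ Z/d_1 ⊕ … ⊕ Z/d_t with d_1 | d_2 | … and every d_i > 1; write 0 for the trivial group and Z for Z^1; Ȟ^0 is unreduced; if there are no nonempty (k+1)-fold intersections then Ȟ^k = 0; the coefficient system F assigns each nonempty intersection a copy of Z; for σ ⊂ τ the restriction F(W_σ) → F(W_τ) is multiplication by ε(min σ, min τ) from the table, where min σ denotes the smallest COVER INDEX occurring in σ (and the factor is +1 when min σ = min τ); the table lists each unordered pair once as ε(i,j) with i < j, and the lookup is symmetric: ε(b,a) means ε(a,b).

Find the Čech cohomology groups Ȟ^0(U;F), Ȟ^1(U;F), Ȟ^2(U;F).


cover nerve:
  W12={x3,x27,x33} W13={x5,x28,x33} W14={x5,x25,x29} W15={x10,x18,x25} W16={x3,x16,x18} W23={x2,x21,x33} W24={x8,x23,x32} W25={x12,x21,x32} W26={x3,x14,x23} W34={x5,x13,x15} W35={x1,x19,x21} W36={x1,x13,x24} W45={x25,x30,x32} W46={x13,x20,x23} W56={x1,x4,x18}
  W123={x33} W126={x3} W134={x5} W145={x25} W156={x18} W235={x21} W245={x32} W246={x23} W346={x13} W356={x1}
C dims 6,15,10; δ0: rk 5, SNF 1^5; δ1: rk 10, SNF 1^9·2
Ȟ^0: (6−5)−0=1 ⇒ Z
Ȟ^1: (15−10)−5=0 ⇒ 0
Ȟ^2: (10−0)−10=0 plus torsion [2] ⇒ Z/2

Ȟ^0(U;F) ≅ Z,  Ȟ^1(U;F) ≅ 0,  Ȟ^2(U;F) ≅ Z/2


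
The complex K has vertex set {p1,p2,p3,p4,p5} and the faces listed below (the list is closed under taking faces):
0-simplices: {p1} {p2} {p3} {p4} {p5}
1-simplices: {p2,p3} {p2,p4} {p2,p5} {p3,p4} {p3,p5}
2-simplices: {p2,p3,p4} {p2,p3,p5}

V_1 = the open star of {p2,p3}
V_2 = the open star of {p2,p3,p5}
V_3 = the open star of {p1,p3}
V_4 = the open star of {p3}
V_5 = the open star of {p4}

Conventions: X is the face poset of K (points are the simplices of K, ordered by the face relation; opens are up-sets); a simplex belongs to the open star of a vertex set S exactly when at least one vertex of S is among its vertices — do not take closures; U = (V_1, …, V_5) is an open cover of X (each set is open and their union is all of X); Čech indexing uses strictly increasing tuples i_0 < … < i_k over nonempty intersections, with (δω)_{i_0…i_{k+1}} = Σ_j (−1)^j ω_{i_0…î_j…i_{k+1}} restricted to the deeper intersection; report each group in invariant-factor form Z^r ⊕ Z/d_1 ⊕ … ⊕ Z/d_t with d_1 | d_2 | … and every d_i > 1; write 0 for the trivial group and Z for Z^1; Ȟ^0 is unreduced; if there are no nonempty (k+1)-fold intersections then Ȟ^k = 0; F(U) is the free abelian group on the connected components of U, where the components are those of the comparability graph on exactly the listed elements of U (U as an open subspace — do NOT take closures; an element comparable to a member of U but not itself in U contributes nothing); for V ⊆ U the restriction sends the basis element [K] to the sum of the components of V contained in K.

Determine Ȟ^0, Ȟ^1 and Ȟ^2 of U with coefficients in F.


nonempty intersections:
  V1={{p2},{p3},{p2,p3},{p2,p4},{p2,p5},{p3,p4},{p3,p5},{p2,p3,p4},{p2,p3,p5}} V2={{p2},{p3},{p5},{p2,p3},{p2,p4},{p2,p5},{p3,p4},{p3,p5},{p2,p3,p4},{p2,p3,p5}} V3={{p1},{p3},{p2,p3},{p3,p4},{p3,p5},{p2,p3,p4},{p2,p3,p5}} V4={{p3},{p2,p3},{p3,p4},{p3,p5},{p2,p3,p4},{p2,p3,p5}} V5={{p4},{p2,p4},{p3,p4},{p2,p3,p4}}
  V12={{p2},{p3},{p2,p3},{p2,p4},{p2,p5},{p3,p4},{p3,p5},{p2,p3,p4},{p2,p3,p5}} V13={{p3},{p2,p3},{p3,p4},{p3,p5},{p2,p3,p4},{p2,p3,p5}} V14={{p3},{p2,p3},{p3,p4},{p3,p5},{p2,p3,p4},{p2,p3,p5}} V15={{p2,p4},{p3,p4},{p2,p3,p4}} V23={{p3},{p2,p3},{p3,p4},{p3,p5},{p2,p3,p4},{p2,p3,p5}} V24={{p3},{p2,p3},{p3,p4},{p3,p5},{p2,p3,p4},{p2,p3,p5}} V25={{p2,p4},{p3,p4},{p2,p3,p4}} V34={{p3},{p2,p3},{p3,p4},{p3,p5},{p2,p3,p4},{p2,p3,p5}} V35={{p3,p4},{p2,p3,p4}} V45={{p3,p4},{p2,p3,p4}}
  V123={{p3},{p2,p3},{p3,p4},{p3,p5},{p2,p3,p4},{p2,p3,p5}} V124={{p3},{p2,p3},{p3,p4},{p3,p5},{p2,p3,p4},{p2,p3,p5}} V125={{p2,p4},{p3,p4},{p2,p3,p4}} V134={{p3},{p2,p3},{p3,p4},{p3,p5},{p2,p3,p4},{p2,p3,p5}} V135={{p3,p4},{p2,p3,p4}} V145={{p3,p4},{p2,p3,p4}} V234={{p3},{p2,p3},{p3,p4},{p3,p5},{p2,p3,p4},{p2,p3,p5}} V235={{p3,p4},{p2,p3,p4}} V245={{p3,p4},{p2,p3,p4}} V345={{p3,p4},{p2,p3,p4}}
  V1234={{p3},{p2,p3},{p3,p4},{p3,p5},{p2,p3,p4},{p2,p3,p5}} V1235={{p3,p4},{p2,p3,p4}} V1245={{p3,p4},{p2,p3,p4}} V1345={{p3,p4},{p2,p3,p4}} V2345={{p3,p4},{p2,p3,p4}}
  V12345={{p3,p4},{p2,p3,p4}}
components per intersection:
  V1: {{p2},{p3},{p2,p3},{p2,p4},{p2,p5},{p3,p4},{p3,p5},{p2,p3,p4},{p2,p3,p5}}
  V2: {{p2},{p3},{p5},{p2,p3},{p2,p4},{p2,p5},{p3,p4},{p3,p5},{p2,p3,p4},{p2,p3,p5}}
  V3: {{p1}} {{p3},{p2,p3},{p3,p4},{p3,p5},{p2,p3,p4},{p2,p3,p5}}
  V4: {{p3},{p2,p3},{p3,p4},{p3,p5},{p2,p3,p4},{p2,p3,p5}}
  V5: {{p4},{p2,p4},{p3,p4},{p2,p3,p4}}
  V12: {{p2},{p3},{p2,p3},{p2,p4},{p2,p5},{p3,p4},{p3,p5},{p2,p3,p4},{p2,p3,p5}}
  V13: {{p3},{p2,p3},{p3,p4},{p3,p5},{p2,p3,p4},{p2,p3,p5}}
  V14: {{p3},{p2,p3},{p3,p4},{p3,p5},{p2,p3,p4},{p2,p3,p5}}
  V15: {{p2,p4},{p3,p4},{p2,p3,p4}}
  V23: {{p3},{p2,p3},{p3,p4},{p3,p5},{p2,p3,p4},{p2,p3,p5}}
  V24: {{p3},{p2,p3},{p3,p4},{p3,p5},{p2,p3,p4},{p2,p3,p5}}
  V25: {{p2,p4},{p3,p4},{p2,p3,p4}}
  V34: {{p3},{p2,p3},{p3,p4},{p3,p5},{p2,p3,p4},{p2,p3,p5}}
  V35: {{p3,p4},{p2,p3,p4}}
  V45: {{p3,p4},{p2,p3,p4}}
  V123: {{p3},{p2,p3},{p3,p4},{p3,p5},{p2,p3,p4},{p2,p3,p5}}
  V124: {{p3},{p2,p3},{p3,p4},{p3,p5},{p2,p3,p4},{p2,p3,p5}}
  V125: {{p2,p4},{p3,p4},{p2,p3,p4}}
  V134: {{p3},{p2,p3},{p3,p4},{p3,p5},{p2,p3,p4},{p2,p3,p5}}
  V135: {{p3,p4},{p2,p3,p4}}
  V145: {{p3,p4},{p2,p3,p4}}
  V234: {{p3},{p2,p3},{p3,p4},{p3,p5},{p2,p3,p4},{p2,p3,p5}}
  V235: {{p3,p4},{p2,p3,p4}}
  V245: {{p3,p4},{p2,p3,p4}}
  V345: {{p3,p4},{p2,p3,p4}}
  V1234: {{p3},{p2,p3},{p3,p4},{p3,p5},{p2,p3,p4},{p2,p3,p5}}
  V1235: {{p3,p4},{p2,p3,p4}}
  V1245: {{p3,p4},{p2,p3,p4}}
  V1345: {{p3,p4},{p2,p3,p4}}
  V2345: {{p3,p4},{p2,p3,p4}}
  V12345: {{p3,p4},{p2,p3,p4}}
C dims 6,10,10,5; δ0: rk 4, SNF 1^4; δ1: rk 6, SNF 1^6; δ2: rk 4, SNF 1^4
Ȟ^0: (6−4)−0=2 ⇒ Z^2
Ȟ^1: (10−6)−4=0 ⇒ 0
Ȟ^2: (10−4)−6=0 ⇒ 0

Ȟ^0(U;F) ≅ Z^2,  Ȟ^1(U;F) ≅ 0,  Ȟ^2(U;F) ≅ 0


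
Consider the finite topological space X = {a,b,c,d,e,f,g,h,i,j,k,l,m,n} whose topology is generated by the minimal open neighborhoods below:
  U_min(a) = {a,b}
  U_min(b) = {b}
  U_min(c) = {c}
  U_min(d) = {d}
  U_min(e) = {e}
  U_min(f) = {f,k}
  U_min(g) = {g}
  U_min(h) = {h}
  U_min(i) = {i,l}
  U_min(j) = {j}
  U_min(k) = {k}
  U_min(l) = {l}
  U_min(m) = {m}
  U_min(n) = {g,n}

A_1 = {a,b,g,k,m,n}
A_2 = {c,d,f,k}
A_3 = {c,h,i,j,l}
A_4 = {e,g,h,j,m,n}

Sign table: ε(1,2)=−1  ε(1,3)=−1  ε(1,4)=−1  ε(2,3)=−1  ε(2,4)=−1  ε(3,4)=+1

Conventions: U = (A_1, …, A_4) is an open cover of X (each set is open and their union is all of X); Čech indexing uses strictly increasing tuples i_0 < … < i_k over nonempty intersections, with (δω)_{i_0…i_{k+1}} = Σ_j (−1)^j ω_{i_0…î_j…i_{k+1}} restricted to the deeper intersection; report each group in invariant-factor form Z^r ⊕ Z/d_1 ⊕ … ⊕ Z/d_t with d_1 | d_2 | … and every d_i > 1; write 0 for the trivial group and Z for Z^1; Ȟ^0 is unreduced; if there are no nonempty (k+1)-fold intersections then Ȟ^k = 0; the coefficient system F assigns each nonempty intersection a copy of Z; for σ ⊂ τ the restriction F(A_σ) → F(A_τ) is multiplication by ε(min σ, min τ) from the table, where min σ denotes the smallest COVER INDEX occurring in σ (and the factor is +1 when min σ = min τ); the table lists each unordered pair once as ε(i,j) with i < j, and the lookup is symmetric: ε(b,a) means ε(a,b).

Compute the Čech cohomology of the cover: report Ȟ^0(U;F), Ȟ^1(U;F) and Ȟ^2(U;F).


Ȟ^0 = 0,  Ȟ^1 = Z/2,  Ȟ^2 = 0

nerve of the cover:
  A12={k} A14={g,m,n} A23={c} A34={h,j}
C dims 4,4; δ0: rk 4, SNF 1^3·2
Ȟ^0 = (4 − 4) − 0 = 0, so Ȟ^0 ≅ 0
Ȟ^1 = (4 − 0) − 4 = 0 plus torsion [2], so Ȟ^1 ≅ Z/2
Ȟ^2 = (0 − 0) − 0 = 0, so Ȟ^2 ≅ 0


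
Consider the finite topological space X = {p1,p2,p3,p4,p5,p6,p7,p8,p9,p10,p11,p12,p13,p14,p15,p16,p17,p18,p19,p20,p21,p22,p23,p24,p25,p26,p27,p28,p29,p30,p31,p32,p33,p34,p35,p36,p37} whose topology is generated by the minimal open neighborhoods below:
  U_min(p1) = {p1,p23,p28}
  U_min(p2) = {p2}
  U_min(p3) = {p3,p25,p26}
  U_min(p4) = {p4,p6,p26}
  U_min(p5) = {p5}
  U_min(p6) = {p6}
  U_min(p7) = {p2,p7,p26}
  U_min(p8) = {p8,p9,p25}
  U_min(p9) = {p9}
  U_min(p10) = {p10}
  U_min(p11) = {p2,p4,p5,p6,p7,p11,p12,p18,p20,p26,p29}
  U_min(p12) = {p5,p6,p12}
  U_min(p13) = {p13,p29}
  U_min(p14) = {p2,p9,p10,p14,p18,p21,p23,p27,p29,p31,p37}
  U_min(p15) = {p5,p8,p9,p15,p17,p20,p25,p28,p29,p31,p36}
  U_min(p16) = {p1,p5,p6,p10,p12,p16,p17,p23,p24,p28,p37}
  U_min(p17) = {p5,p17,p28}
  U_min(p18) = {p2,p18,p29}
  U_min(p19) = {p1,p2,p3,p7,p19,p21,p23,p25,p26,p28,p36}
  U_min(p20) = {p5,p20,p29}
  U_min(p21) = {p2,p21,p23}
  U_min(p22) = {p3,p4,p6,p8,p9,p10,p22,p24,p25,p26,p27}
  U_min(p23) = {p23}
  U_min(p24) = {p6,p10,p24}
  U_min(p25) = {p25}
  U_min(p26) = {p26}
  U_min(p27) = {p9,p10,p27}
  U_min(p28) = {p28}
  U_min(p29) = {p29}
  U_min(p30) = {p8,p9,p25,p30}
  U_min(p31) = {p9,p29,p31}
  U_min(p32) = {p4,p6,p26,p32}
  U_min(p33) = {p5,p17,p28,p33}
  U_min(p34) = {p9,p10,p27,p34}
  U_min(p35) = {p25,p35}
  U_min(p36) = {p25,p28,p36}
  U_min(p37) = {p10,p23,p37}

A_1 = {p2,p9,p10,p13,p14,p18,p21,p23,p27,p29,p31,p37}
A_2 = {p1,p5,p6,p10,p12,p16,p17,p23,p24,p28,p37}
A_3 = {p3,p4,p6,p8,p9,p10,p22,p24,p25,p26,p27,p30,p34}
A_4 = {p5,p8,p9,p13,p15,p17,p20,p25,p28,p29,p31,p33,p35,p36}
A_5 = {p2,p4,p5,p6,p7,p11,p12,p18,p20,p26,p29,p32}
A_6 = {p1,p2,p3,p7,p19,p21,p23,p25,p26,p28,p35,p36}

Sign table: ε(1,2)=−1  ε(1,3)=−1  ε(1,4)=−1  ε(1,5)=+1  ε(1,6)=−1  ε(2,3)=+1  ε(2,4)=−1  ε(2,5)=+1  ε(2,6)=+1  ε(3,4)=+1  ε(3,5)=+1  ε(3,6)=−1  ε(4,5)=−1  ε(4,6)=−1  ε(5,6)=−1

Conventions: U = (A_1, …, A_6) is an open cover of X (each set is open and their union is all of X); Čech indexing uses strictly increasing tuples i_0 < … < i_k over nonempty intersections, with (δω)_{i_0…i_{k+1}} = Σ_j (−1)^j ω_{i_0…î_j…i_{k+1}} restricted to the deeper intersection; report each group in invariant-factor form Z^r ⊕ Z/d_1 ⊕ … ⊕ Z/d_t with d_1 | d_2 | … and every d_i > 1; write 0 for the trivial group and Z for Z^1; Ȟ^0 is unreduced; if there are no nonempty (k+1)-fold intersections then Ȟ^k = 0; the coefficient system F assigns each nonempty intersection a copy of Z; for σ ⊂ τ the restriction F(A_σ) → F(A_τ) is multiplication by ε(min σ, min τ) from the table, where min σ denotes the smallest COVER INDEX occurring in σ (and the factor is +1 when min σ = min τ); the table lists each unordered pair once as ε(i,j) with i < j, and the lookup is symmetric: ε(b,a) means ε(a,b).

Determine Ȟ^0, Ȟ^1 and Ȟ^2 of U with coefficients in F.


intersection data:
  A12={p10,p23,p37} A13={p9,p10,p27} A14={p9,p13,p29,p31} A15={p2,p18,p29} A16={p2,p21,p23} A23={p6,p10,p24} A24={p5,p17,p28} A25={p5,p6,p12} A26={p1,p23,p28} A34={p8,p9,p25} A35={p4,p6,p26} A36={p3,p25,p26} A45={p5,p20,p29} A46={p25,p28,p35,p36} A56={p2,p7,p26}
  A123={p10} A126={p23} A134={p9} A145={p29} A156={p2} A235={p6} A245={p5} A246={p28} A346={p25} A356={p26}
C dims 6,15,10; δ0: rk 6, SNF 1^5·2; δ1: rk 9, SNF 1^9
Ȟ^0 = (6 − 6) − 0 = 0, so Ȟ^0 ≅ 0
Ȟ^1 = (15 − 9) − 6 = 0 plus torsion [2], so Ȟ^1 ≅ Z/2
Ȟ^2 = (10 − 0) − 9 = 1, so Ȟ^2 ≅ Z

Ȟ^0 ≅ 0, Ȟ^1 ≅ Z/2 and Ȟ^2 ≅ Z


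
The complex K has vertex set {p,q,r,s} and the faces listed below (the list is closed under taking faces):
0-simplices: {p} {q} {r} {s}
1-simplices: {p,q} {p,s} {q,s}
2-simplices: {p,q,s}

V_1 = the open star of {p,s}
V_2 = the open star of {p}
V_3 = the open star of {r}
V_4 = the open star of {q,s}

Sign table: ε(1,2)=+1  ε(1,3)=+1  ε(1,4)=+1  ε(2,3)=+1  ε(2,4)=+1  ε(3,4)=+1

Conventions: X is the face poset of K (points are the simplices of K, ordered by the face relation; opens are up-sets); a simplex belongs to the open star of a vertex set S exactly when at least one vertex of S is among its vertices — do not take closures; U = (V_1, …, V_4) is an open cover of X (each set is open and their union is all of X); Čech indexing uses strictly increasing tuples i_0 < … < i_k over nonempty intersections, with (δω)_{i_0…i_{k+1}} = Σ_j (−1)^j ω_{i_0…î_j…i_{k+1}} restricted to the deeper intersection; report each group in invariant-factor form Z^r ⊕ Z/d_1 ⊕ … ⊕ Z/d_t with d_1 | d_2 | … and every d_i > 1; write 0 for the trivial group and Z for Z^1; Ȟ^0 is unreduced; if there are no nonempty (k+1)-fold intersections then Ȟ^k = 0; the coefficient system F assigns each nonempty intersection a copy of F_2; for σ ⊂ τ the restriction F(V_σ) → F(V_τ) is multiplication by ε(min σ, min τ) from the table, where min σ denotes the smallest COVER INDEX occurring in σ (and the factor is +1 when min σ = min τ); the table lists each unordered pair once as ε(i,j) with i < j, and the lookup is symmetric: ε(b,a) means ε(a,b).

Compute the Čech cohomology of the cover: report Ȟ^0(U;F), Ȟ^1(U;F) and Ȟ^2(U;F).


Ȟ^0 ≅ Z/2 ⊕ Z/2,  Ȟ^1 ≅ 0,  Ȟ^2 ≅ 0

nerve simplices:
  V1={{p},{s},{p,q},{p,s},{q,s},{p,q,s}} V2={{p},{p,q},{p,s},{p,q,s}} V3={{r}} V4={{q},{s},{p,q},{p,s},{q,s},{p,q,s}}
  V12={{p},{p,q},{p,s},{p,q,s}} V14={{s},{p,q},{p,s},{q,s},{p,q,s}} V24={{p,q},{p,s},{p,q,s}}
  V124={{p,q},{p,s},{p,q,s}}
C dims 4,3,1; δ0: rk_F2 2; δ1: rk_F2 1
degree 0: 4−2−0 = 2 → Ȟ^0 ≅ Z/2 ⊕ Z/2
degree 1: 3−1−2 = 0 → Ȟ^1 ≅ 0
degree 2: 1−0−1 = 0 → Ȟ^2 ≅ 0


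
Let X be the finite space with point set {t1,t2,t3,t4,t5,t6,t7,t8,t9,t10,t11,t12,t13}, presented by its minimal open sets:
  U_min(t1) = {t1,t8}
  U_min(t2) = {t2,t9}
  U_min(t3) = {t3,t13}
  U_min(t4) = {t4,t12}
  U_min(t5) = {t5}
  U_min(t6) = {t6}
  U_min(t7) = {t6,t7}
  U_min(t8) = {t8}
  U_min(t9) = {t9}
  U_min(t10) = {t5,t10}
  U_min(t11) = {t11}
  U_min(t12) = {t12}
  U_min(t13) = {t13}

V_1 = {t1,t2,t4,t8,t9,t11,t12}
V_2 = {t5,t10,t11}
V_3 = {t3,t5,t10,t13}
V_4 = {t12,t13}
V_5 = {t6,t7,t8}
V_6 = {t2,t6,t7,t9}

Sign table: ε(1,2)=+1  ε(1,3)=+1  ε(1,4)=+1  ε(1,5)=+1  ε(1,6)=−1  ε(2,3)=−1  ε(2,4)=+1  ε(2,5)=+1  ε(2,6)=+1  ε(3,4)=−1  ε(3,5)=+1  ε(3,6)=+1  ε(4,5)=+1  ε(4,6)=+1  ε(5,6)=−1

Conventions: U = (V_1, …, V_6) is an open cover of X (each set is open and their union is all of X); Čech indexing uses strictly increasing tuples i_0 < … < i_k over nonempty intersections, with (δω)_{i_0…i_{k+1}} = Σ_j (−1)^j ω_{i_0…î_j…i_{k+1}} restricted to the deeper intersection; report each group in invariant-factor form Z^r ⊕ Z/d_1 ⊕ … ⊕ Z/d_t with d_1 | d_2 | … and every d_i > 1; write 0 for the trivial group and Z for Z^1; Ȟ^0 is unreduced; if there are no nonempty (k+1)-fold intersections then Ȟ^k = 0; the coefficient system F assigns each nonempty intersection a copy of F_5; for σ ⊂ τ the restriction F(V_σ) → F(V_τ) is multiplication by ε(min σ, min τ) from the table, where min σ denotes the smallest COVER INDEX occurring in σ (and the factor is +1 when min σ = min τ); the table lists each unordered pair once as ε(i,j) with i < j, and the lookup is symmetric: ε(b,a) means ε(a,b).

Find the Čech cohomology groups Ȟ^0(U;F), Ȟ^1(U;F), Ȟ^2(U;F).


Ȟ^0 = Z/5, Ȟ^1 = Z/5 ⊕ Z/5 and Ȟ^2 = 0

nerve of the cover:
  V12={t11} V14={t12} V15={t8} V16={t2,t9} V23={t5,t10} V34={t13} V56={t6,t7}
C dims 6,7; δ0: rk_F5 5
Ȟ^0 = (6 − 5) − 0 = 1, so Ȟ^0 ≅ Z/5
Ȟ^1 = (7 − 0) − 5 = 2, so Ȟ^1 ≅ Z/5 ⊕ Z/5
Ȟ^2 = (0 − 0) − 0 = 0, so Ȟ^2 ≅ 0


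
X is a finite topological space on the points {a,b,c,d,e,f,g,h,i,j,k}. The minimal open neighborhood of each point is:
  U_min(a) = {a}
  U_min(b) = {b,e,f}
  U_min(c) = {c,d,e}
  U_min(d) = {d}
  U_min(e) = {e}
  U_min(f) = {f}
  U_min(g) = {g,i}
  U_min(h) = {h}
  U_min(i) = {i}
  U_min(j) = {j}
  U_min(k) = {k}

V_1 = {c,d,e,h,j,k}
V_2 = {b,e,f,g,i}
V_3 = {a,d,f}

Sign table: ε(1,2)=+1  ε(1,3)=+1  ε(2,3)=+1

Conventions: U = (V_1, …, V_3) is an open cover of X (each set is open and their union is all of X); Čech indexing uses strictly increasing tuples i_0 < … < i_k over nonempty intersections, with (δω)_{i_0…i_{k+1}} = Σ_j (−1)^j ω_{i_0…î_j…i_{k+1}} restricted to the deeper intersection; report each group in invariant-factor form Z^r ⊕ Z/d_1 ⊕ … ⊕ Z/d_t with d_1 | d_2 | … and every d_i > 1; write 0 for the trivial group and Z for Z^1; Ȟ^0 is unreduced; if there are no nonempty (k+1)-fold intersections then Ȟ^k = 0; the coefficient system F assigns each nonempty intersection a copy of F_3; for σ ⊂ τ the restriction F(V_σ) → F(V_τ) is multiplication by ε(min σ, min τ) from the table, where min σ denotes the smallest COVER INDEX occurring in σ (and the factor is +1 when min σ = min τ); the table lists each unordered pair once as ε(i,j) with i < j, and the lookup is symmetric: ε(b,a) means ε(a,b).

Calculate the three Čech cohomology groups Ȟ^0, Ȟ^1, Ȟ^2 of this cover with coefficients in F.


Ȟ^0(U;F) ≅ Z/3,  Ȟ^1(U;F) ≅ Z/3,  Ȟ^2(U;F) ≅ 0

cover nerve:
  V12={e} V13={d} V23={f}
C dims 3,3; δ0: rk_F3 2
Ȟ^0: (3−2)−0=1 ⇒ Z/3
Ȟ^1: (3−0)−2=1 ⇒ Z/3
Ȟ^2: (0−0)−0=0 ⇒ 0


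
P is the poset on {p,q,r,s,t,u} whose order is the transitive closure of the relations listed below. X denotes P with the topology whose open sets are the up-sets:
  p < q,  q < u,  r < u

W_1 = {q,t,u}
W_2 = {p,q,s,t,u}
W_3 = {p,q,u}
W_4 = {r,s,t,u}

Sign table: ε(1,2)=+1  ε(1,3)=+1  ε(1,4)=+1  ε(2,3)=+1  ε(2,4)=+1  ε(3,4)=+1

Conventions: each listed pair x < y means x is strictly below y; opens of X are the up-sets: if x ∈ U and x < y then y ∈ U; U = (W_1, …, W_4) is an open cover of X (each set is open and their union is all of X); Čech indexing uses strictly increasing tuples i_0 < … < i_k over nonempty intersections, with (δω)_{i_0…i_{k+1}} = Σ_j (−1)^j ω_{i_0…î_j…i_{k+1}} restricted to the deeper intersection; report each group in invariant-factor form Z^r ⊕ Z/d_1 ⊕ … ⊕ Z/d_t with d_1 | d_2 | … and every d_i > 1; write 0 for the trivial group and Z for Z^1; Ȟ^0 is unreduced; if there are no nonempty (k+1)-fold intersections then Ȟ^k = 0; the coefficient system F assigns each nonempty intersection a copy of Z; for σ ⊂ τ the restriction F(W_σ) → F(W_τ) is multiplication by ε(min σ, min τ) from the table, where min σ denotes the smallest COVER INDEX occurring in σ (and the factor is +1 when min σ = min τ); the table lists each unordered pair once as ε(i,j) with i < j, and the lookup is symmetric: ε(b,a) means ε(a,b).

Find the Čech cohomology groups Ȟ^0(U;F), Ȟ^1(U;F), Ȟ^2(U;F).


Ȟ^0 ≅ Z; Ȟ^1 ≅ 0; Ȟ^2 ≅ 0

nonempty overlaps:
  W12={q,t,u} W13={q,u} W14={t,u} W23={p,q,u} W24={s,t,u} W34={u}
  W123={q,u} W124={t,u} W134={u} W234={u}
  W1234={u}
C dims 4,6,4,1; δ0: rk 3, SNF 1^3; δ1: rk 3, SNF 1^3; δ2: rk 1, SNF 1^1
degree 0: 4−3−0 = 1 → Ȟ^0 ≅ Z
degree 1: 6−3−3 = 0 → Ȟ^1 ≅ 0
degree 2: 4−1−3 = 0 → Ȟ^2 ≅ 0


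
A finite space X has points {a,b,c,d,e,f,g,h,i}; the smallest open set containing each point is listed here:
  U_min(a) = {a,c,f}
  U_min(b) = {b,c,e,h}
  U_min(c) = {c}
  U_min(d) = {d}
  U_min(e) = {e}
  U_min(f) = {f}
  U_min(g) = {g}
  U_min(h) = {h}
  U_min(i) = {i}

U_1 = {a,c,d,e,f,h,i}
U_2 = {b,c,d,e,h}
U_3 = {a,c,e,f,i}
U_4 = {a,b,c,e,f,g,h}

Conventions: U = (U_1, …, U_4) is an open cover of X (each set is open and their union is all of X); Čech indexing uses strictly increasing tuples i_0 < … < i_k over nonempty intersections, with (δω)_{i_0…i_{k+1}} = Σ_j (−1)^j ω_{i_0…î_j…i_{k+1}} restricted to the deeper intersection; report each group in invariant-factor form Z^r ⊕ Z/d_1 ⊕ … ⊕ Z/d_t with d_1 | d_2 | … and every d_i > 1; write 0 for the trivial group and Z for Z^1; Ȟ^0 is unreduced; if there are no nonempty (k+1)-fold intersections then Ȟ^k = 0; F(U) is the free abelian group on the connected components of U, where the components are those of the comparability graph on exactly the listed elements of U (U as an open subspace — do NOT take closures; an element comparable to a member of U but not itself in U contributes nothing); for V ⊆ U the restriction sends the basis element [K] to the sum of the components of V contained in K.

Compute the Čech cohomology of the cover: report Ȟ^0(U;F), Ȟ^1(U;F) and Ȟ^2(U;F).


nonempty intersections:
  U12={c,d,e,h} U13={a,c,e,f,i} U14={a,c,e,f,h} U23={c,e} U24={b,c,e,h} U34={a,c,e,f}
  U123={c,e} U124={c,e,h} U134={a,c,e,f} U234={c,e}
  U1234={c,e}
components per intersection:
  U1: {a,c,f} {d} {e} {h} {i}
  U2: {b,c,e,h} {d}
  U3: {a,c,f} {e} {i}
  U4: {a,b,c,e,f,h} {g}
  U12: {c} {d} {e} {h}
  U13: {a,c,f} {e} {i}
  U14: {a,c,f} {e} {h}
  U23: {c} {e}
  U24: {b,c,e,h}
  U34: {a,c,f} {e}
  U123: {c} {e}
  U124: {c} {e} {h}
  U134: {a,c,f} {e}
  U234: {c} {e}
  U1234: {c} {e}
C dims 12,15,9,2; δ0: rk 8, SNF 1^8; δ1: rk 7, SNF 1^7; δ2: rk 2, SNF 1^2
Ȟ^0: (12−8)−0=4 ⇒ Z^4
Ȟ^1: (15−7)−8=0 ⇒ 0
Ȟ^2: (9−2)−7=0 ⇒ 0

Ȟ^0 ≅ Z^4, Ȟ^1 ≅ 0 and Ȟ^2 ≅ 0


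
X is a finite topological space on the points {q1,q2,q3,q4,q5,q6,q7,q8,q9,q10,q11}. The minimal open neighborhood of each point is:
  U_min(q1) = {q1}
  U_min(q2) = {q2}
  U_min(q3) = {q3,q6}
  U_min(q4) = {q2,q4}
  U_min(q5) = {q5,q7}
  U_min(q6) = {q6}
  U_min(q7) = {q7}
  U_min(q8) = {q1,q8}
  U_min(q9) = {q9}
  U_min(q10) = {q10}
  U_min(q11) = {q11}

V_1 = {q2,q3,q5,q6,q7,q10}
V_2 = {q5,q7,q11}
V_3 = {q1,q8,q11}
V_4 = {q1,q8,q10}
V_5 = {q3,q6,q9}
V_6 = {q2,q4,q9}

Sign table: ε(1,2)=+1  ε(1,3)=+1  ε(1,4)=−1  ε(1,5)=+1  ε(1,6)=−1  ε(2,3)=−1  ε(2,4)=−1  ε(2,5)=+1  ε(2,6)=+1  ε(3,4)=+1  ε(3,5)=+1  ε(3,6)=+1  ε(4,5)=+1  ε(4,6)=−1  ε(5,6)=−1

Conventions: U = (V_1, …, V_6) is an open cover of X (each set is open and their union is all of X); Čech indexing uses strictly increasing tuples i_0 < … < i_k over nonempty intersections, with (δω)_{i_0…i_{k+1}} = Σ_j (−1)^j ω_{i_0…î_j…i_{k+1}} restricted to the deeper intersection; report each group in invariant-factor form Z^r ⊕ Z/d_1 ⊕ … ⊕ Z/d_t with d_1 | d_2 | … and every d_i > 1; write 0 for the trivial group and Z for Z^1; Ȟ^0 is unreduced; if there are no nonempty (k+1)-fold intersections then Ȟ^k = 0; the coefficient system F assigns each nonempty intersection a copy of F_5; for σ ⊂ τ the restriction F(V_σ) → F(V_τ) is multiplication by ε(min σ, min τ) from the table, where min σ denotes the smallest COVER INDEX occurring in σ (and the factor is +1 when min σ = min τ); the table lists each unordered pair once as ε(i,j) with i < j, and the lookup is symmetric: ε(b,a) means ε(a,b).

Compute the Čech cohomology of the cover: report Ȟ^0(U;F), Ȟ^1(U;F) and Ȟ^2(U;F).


nonempty overlaps:
  V12={q5,q7} V14={q10} V15={q3,q6} V16={q2} V23={q11} V34={q1,q8} V56={q9}
C dims 6,7; δ0: rk_F5 5
degree 0: 6−5−0 = 1 → Ȟ^0 ≅ Z/5
degree 1: 7−0−5 = 2 → Ȟ^1 ≅ Z/5 ⊕ Z/5
degree 2: 0−0−0 = 0 → Ȟ^2 ≅ 0

Ȟ^0(U;F) ≅ Z/5, Ȟ^1(U;F) ≅ Z/5 ⊕ Z/5, Ȟ^2(U;F) ≅ 0


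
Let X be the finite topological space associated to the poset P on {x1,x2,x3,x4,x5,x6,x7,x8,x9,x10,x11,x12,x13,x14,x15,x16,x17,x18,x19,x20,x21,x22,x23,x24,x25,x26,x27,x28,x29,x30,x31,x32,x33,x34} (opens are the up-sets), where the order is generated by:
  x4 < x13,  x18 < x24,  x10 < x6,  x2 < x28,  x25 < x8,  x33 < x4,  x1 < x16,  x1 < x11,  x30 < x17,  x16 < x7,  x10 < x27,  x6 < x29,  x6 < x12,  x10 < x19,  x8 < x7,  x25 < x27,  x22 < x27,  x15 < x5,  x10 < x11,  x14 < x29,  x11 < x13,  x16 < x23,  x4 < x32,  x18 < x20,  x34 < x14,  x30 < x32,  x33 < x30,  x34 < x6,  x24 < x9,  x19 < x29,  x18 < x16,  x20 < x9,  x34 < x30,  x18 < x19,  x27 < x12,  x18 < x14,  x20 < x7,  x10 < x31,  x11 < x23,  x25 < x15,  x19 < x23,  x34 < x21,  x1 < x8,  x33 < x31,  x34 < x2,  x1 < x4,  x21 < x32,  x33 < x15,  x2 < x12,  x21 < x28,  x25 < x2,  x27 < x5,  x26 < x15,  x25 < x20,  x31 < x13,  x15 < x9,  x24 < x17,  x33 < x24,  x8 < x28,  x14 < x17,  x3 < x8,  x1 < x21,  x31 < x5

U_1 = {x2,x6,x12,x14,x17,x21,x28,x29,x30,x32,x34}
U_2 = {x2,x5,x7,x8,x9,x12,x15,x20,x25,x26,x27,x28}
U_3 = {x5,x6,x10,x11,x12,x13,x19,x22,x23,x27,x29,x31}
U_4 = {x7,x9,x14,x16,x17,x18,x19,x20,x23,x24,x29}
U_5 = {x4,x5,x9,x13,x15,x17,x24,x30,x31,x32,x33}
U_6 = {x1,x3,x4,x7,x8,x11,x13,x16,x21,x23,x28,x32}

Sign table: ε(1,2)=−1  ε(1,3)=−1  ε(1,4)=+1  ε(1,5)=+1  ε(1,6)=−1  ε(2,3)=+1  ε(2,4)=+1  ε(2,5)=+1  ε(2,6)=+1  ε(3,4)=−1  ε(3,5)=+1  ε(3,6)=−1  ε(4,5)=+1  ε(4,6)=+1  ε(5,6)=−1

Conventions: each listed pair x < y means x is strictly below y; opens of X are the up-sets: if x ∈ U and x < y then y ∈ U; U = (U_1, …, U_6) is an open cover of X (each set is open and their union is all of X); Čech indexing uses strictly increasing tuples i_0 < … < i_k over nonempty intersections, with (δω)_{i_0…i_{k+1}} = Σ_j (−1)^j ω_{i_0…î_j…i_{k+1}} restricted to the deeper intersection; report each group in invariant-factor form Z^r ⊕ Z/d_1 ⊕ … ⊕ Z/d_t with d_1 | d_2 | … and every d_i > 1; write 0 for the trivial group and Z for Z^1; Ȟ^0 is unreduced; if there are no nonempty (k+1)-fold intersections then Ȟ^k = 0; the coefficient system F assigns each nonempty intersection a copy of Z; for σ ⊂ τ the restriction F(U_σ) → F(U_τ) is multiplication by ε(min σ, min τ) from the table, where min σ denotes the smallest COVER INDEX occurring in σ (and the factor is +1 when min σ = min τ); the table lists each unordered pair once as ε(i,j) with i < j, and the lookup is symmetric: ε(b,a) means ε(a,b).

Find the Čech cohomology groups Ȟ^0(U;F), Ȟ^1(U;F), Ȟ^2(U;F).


cover nerve:
  U12={x2,x12,x28} U13={x6,x12,x29} U14={x14,x17,x29} U15={x17,x30,x32} U16={x21,x28,x32} U23={x5,x12,x27} U24={x7,x9,x20} U25={x5,x9,x15} U26={x7,x8,x28} U34={x19,x23,x29} U35={x5,x13,x31} U36={x11,x13,x23} U45={x9,x17,x24} U46={x7,x16,x23} U56={x4,x13,x32}
  U123={x12} U126={x28} U134={x29} U145={x17} U156={x32} U235={x5} U245={x9} U246={x7} U346={x23} U356={x13}
C dims 6,15,10; δ0: rk 6, SNF 1^5·2; δ1: rk 9, SNF 1^9
Ȟ^0: (6−6)−0=0 ⇒ 0
Ȟ^1: (15−9)−6=0 plus torsion [2] ⇒ Z/2
Ȟ^2: (10−0)−9=1 ⇒ Z

Ȟ^0 ≅ 0; Ȟ^1 ≅ Z/2; Ȟ^2 ≅ Z
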